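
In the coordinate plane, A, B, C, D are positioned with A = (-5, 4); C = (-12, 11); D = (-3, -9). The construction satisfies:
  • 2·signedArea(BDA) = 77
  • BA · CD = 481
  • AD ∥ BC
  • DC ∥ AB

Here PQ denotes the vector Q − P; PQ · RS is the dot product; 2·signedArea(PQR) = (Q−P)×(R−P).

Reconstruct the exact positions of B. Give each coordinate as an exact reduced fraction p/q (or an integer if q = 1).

1. B_x = -14  [AD ∥ BC ∩ DC ∥ AB]
2. B_y = 24  [AD ∥ BC ∩ DC ∥ AB]
   → B = (-14, 24)

B = (-14, 24)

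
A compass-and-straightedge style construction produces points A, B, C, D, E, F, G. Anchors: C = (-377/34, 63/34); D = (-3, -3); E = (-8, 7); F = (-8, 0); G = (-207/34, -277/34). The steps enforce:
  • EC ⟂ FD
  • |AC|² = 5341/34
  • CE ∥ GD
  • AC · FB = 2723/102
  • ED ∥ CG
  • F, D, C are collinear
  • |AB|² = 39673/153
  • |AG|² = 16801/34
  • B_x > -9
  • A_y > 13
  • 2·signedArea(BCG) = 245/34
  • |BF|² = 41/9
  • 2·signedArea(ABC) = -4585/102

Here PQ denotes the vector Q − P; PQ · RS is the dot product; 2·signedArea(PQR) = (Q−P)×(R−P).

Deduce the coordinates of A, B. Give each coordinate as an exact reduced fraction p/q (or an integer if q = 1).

A = (-8, 14)
B = (-428/51, -107/51)

1. B_x = -428/51  [line 10·x + 5·y + 1605/17 = 0 ∩ |BF|² = 41/9]
2. B_y = -107/51  [line 10·x + 5·y + 1605/17 = 0 ∩ |BF|² = 41/9]
   → B = (-428/51, -107/51)
3. A_x = -8  [AC · FB = 2723/102 ∩ 2·signedArea(ABC) = -4585/102]
4. A_y = 14  [AC · FB = 2723/102 ∩ 2·signedArea(ABC) = -4585/102]
   → A = (-8, 14)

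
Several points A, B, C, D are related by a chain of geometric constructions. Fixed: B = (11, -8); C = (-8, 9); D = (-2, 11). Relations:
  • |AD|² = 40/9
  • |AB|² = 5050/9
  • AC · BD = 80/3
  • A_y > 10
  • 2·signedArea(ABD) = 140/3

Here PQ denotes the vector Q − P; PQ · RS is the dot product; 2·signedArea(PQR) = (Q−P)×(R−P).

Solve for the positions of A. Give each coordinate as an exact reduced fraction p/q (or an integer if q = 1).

1. A_x = -4  [AC · BD = 80/3 ∩ 2·signedArea(ABD) = 140/3]
2. A_y = 31/3  [AC · BD = 80/3 ∩ 2·signedArea(ABD) = 140/3]
   → A = (-4, 31/3)

A = (-4, 31/3)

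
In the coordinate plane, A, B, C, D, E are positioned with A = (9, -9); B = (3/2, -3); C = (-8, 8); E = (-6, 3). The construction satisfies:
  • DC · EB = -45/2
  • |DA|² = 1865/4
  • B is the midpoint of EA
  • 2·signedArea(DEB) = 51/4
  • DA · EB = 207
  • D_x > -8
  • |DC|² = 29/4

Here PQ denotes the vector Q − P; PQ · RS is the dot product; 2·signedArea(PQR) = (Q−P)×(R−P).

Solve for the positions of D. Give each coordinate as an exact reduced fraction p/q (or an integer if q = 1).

1. D_x = -7  [DA · EB = 207 ∩ 2·signedArea(DEB) = 51/4]
2. D_y = 11/2  [DA · EB = 207 ∩ 2·signedArea(DEB) = 51/4]
   → D = (-7, 11/2)

D = (-7, 11/2)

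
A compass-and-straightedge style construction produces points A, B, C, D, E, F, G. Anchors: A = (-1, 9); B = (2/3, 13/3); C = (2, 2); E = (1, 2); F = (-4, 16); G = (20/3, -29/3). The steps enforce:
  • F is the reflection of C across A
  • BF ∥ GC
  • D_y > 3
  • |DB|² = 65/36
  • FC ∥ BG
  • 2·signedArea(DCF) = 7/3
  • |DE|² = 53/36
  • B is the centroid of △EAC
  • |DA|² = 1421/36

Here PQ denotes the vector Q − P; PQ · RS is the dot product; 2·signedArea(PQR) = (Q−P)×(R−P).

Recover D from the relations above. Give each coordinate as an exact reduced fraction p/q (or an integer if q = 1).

D = (4/3, 19/6)

1. D_x = 4/3  [line -14·x + -6·y + 113/3 = 0 ∩ |DE|² = 53/36]
2. D_y = 19/6  [line -14·x + -6·y + 113/3 = 0 ∩ |DE|² = 53/36]
   → D = (4/3, 19/6)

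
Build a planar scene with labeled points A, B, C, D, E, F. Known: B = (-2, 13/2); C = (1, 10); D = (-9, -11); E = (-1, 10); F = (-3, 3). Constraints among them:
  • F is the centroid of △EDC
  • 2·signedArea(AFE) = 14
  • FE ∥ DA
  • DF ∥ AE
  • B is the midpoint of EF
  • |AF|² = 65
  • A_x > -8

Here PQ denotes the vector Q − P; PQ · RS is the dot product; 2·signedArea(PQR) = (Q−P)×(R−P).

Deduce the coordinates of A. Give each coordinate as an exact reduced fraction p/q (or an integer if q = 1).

A = (-7, -4)

1. A_x = -7  [DF ∥ AE ∩ FE ∥ DA]
2. A_y = -4  [DF ∥ AE ∩ FE ∥ DA]
   → A = (-7, -4)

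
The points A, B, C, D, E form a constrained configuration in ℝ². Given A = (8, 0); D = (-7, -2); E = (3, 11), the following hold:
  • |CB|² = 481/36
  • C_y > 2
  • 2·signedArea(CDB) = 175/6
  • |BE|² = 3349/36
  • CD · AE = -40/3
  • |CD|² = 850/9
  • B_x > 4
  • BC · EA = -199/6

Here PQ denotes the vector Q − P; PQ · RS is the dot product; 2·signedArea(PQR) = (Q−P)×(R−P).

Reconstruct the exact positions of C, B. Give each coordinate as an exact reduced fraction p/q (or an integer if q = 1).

B = (14/3, 3/2)
C = (4/3, 3)

1. C_x = 4/3  [line 5·x + -11·y + 79/3 = 0 ∩ |CD|² = 850/9]
2. C_y = 3  [line 5·x + -11·y + 79/3 = 0 ∩ |CD|² = 850/9]
   → C = (4/3, 3)
3. B_x = 14/3  [2·signedArea(CDB) = 175/6 ∩ BC · EA = -199/6]
4. B_y = 3/2  [2·signedArea(CDB) = 175/6 ∩ BC · EA = -199/6]
   → B = (14/3, 3/2)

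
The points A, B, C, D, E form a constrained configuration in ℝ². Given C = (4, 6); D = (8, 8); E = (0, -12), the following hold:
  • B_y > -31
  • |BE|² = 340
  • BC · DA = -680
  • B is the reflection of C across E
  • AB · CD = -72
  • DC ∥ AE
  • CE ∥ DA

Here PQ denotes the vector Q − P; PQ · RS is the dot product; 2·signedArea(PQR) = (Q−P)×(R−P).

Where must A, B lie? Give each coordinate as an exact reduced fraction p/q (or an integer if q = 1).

A = (4, -10)
B = (-4, -30)

1. A_x = 4  [DC ∥ AE ∩ CE ∥ DA]
2. A_y = -10  [DC ∥ AE ∩ CE ∥ DA]
   → A = (4, -10)
3. B_x = -4  [B is the reflection of C across E]
4. B_y = -30  [B is the reflection of C across E]
   → B = (-4, -30)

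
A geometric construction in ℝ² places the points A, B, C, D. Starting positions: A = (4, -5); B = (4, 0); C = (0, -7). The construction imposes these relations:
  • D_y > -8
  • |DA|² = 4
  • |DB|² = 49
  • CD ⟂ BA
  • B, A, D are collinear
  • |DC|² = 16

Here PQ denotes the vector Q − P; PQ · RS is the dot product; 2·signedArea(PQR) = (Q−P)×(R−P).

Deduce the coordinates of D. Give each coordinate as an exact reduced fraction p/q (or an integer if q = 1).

1. D_x = 4  [B, A, D are collinear ∩ CD ⟂ BA]
2. D_y = -7  [B, A, D are collinear ∩ CD ⟂ BA]
   → D = (4, -7)

D = (4, -7)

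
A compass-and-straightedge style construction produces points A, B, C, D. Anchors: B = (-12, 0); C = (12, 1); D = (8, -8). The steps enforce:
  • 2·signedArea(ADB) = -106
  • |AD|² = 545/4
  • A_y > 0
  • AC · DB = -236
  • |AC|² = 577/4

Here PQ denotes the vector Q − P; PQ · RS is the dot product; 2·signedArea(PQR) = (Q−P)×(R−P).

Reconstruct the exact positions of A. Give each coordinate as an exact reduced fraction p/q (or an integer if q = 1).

1. A_x = 0  [AC · DB = -236 ∩ 2·signedArea(ADB) = -106]
2. A_y = 1/2  [AC · DB = -236 ∩ 2·signedArea(ADB) = -106]
   → A = (0, 1/2)

A = (0, 1/2)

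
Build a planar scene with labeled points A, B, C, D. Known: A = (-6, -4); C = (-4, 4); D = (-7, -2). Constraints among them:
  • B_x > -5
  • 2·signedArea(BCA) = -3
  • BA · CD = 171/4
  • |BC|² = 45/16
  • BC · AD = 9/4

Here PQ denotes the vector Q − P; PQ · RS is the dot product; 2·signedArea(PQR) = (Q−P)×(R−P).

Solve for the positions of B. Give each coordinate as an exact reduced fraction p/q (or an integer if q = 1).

1. B_x = -19/4  [2·signedArea(BCA) = -3 ∩ BA · CD = 171/4]
2. B_y = 5/2  [2·signedArea(BCA) = -3 ∩ BA · CD = 171/4]
   → B = (-19/4, 5/2)

B = (-19/4, 5/2)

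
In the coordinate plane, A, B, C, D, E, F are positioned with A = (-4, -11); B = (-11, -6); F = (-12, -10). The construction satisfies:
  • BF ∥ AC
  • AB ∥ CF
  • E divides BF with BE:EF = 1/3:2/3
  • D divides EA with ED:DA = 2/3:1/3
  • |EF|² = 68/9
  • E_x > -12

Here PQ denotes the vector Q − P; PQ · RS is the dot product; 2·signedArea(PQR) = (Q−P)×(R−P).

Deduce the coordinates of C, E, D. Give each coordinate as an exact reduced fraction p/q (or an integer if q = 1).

C = (-5, -15)
D = (-58/9, -88/9)
E = (-34/3, -22/3)

1. C_x = -5  [AB ∥ CF ∩ BF ∥ AC]
2. C_y = -15  [AB ∥ CF ∩ BF ∥ AC]
   → C = (-5, -15)
3. E_x = -34/3  [E divides BF with BE:EF = 1/3:2/3]
4. E_y = -22/3  [E divides BF with BE:EF = 1/3:2/3]
   → E = (-34/3, -22/3)
5. D_x = -58/9  [D divides EA with ED:DA = 2/3:1/3]
6. D_y = -88/9  [D divides EA with ED:DA = 2/3:1/3]
   → D = (-58/9, -88/9)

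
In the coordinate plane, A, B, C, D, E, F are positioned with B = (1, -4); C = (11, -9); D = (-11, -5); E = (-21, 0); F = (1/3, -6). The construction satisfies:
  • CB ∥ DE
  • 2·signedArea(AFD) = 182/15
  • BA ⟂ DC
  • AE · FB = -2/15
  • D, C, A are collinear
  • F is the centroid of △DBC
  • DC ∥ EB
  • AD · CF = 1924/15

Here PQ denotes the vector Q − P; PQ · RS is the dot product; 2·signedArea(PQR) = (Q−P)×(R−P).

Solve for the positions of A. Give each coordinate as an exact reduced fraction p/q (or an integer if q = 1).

A = (11/25, -177/25)

1. A_x = 11/25  [D, C, A are collinear ∩ BA ⟂ DC]
2. A_y = -177/25  [D, C, A are collinear ∩ BA ⟂ DC]
   → A = (11/25, -177/25)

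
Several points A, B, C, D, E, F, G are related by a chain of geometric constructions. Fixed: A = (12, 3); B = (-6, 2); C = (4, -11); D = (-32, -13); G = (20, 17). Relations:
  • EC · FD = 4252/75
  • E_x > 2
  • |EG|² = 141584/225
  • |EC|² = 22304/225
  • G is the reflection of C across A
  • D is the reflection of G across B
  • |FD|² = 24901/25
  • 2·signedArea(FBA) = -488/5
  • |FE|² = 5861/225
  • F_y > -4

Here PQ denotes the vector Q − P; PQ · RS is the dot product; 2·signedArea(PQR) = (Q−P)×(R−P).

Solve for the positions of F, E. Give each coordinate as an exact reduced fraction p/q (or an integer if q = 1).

1. F_x = -2  [line -1·x + 18·y + 278/5 = 0 ∩ |FD|² = 24901/25]
2. F_y = -16/5  [line -1·x + 18·y + 278/5 = 0 ∩ |FD|² = 24901/25]
   → F = (-2, -16/5)
3. E_x = 8/3  [line 30·x + 49/5·y + -5167/75 = 0 ∩ |EG|² = 141584/225]
4. E_y = -17/15  [line 30·x + 49/5·y + -5167/75 = 0 ∩ |EG|² = 141584/225]
   → E = (8/3, -17/15)

E = (8/3, -17/15)
F = (-2, -16/5)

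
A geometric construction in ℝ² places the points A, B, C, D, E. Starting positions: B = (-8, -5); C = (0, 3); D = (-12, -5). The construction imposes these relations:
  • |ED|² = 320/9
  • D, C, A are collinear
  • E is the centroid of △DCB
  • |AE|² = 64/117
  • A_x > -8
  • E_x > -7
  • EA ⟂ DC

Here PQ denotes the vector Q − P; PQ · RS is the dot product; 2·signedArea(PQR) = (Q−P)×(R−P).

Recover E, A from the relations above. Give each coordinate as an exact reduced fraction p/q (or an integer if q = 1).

1. E_x = -20/3  [E is the centroid of △DCB]
2. E_y = -7/3  [E is the centroid of △DCB]
   → E = (-20/3, -7/3)
3. A_x = -92/13  [D, C, A are collinear ∩ EA ⟂ DC]
4. A_y = -67/39  [D, C, A are collinear ∩ EA ⟂ DC]
   → A = (-92/13, -67/39)

A = (-92/13, -67/39)
E = (-20/3, -7/3)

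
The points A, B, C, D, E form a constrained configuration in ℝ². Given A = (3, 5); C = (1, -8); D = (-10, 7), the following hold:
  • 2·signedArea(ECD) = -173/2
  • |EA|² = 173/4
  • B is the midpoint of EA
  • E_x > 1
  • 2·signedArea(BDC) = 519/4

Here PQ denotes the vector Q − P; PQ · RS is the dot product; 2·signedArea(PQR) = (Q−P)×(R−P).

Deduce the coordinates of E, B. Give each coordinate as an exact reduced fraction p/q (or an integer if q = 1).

B = (5/2, 7/4)
E = (2, -3/2)

1. E_x = 2  [line -15·x + -11·y + 27/2 = 0 ∩ |EA|² = 173/4]
2. E_y = -3/2  [line -15·x + -11·y + 27/2 = 0 ∩ |EA|² = 173/4]
   → E = (2, -3/2)
3. B_x = 5/2  [B is the midpoint of EA]
4. B_y = 7/4  [B is the midpoint of EA]
   → B = (5/2, 7/4)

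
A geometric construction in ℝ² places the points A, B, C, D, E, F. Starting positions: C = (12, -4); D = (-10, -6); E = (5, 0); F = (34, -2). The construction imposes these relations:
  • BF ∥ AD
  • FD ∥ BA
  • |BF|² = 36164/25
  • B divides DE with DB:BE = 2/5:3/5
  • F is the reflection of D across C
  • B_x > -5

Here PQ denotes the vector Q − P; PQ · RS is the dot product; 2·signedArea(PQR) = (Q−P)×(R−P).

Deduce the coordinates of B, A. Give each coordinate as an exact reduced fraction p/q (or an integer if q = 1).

A = (-48, -38/5)
B = (-4, -18/5)

1. B_x = -4  [B divides DE with DB:BE = 2/5:3/5]
2. B_y = -18/5  [B divides DE with DB:BE = 2/5:3/5]
   → B = (-4, -18/5)
3. A_x = -48  [BF ∥ AD ∩ FD ∥ BA]
4. A_y = -38/5  [BF ∥ AD ∩ FD ∥ BA]
   → A = (-48, -38/5)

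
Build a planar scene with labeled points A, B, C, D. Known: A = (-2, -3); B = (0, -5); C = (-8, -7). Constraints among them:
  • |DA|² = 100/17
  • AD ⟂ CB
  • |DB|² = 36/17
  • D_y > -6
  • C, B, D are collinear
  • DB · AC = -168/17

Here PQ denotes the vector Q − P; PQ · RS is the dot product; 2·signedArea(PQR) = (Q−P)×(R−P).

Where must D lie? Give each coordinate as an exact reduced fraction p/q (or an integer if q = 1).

D = (-24/17, -91/17)

1. D_x = -24/17  [C, B, D are collinear ∩ AD ⟂ CB]
2. D_y = -91/17  [C, B, D are collinear ∩ AD ⟂ CB]
   → D = (-24/17, -91/17)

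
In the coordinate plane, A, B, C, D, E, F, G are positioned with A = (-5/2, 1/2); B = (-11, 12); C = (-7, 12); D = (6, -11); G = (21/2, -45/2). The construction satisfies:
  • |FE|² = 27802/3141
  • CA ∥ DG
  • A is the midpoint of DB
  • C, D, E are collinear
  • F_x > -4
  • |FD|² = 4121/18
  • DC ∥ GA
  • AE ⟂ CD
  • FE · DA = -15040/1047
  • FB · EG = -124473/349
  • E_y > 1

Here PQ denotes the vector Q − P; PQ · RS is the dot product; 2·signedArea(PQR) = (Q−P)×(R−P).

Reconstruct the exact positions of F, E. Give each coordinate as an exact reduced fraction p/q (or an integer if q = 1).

E = (-687/698, 947/698)
F = (-23/6, 1/2)

1. E_x = -687/698  [C, D, E are collinear ∩ AE ⟂ CD]
2. E_y = 947/698  [C, D, E are collinear ∩ AE ⟂ CD]
   → E = (-687/698, 947/698)
3. F_x = -23/6  [FE · DA = -15040/1047 ∩ FB · EG = -124473/349]
4. F_y = 1/2  [FE · DA = -15040/1047 ∩ FB · EG = -124473/349]
   → F = (-23/6, 1/2)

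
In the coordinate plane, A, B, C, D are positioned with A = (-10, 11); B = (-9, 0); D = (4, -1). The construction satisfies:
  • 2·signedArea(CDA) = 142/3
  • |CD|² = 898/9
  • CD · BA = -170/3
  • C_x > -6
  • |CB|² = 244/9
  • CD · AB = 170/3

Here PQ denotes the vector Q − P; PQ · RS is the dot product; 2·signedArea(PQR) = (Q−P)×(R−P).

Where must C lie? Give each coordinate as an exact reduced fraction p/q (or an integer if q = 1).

C = (-5, 10/3)

1. C_x = -5  [CD · AB = 170/3 ∩ 2·signedArea(CDA) = 142/3]
2. C_y = 10/3  [CD · AB = 170/3 ∩ 2·signedArea(CDA) = 142/3]
   → C = (-5, 10/3)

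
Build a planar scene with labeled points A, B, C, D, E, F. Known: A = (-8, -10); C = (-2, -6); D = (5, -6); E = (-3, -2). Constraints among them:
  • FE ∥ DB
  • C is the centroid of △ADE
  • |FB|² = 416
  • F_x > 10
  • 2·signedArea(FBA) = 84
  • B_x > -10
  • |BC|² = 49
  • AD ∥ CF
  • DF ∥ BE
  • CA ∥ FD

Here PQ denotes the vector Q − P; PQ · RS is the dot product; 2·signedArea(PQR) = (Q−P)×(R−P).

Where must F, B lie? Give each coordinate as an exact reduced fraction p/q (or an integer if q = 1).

B = (-9, -6)
F = (11, -2)

1. F_x = 11  [CA ∥ FD ∩ AD ∥ CF]
2. F_y = -2  [CA ∥ FD ∩ AD ∥ CF]
   → F = (11, -2)
3. B_x = -9  [DF ∥ BE ∩ FE ∥ DB]
4. B_y = -6  [DF ∥ BE ∩ FE ∥ DB]
   → B = (-9, -6)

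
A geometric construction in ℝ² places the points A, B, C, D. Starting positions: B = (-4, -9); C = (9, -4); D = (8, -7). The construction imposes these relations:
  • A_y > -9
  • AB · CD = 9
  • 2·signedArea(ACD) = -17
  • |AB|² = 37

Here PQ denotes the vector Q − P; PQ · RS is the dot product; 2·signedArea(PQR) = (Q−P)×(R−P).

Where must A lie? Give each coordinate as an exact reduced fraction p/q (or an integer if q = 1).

A = (2, -8)

1. A_x = 2  [AB · CD = 9 ∩ 2·signedArea(ACD) = -17]
2. A_y = -8  [AB · CD = 9 ∩ 2·signedArea(ACD) = -17]
   → A = (2, -8)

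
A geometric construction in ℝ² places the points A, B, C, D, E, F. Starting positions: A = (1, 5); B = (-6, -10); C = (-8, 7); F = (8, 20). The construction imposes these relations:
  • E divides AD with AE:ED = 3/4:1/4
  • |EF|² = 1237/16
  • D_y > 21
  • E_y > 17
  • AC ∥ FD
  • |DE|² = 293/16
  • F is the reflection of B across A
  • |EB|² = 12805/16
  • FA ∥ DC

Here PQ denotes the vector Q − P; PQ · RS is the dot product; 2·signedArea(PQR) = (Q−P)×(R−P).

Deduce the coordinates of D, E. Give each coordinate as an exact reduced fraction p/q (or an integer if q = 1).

1. D_x = -1  [FA ∥ DC ∩ AC ∥ FD]
2. D_y = 22  [FA ∥ DC ∩ AC ∥ FD]
   → D = (-1, 22)
3. E_x = -1/2  [E divides AD with AE:ED = 3/4:1/4]
4. E_y = 71/4  [E divides AD with AE:ED = 3/4:1/4]
   → E = (-1/2, 71/4)

D = (-1, 22)
E = (-1/2, 71/4)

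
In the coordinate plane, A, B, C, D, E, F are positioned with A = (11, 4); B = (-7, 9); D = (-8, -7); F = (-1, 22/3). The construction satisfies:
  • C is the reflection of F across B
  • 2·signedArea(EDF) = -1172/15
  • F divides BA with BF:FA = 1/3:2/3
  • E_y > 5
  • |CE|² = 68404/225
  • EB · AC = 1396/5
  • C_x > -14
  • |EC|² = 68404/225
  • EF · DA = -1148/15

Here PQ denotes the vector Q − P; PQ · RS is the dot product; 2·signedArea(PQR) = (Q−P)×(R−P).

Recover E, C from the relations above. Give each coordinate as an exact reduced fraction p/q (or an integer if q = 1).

C = (-13, 32/3)
E = (19/5, 6)

1. E_x = 19/5  [EF · DA = -1148/15 ∩ 2·signedArea(EDF) = -1172/15]
2. E_y = 6  [EF · DA = -1148/15 ∩ 2·signedArea(EDF) = -1172/15]
   → E = (19/5, 6)
3. C_x = -13  [EB · AC = 1396/5 ∩ C is the reflection of F across B]
4. C_y = 32/3  [EB · AC = 1396/5 ∩ C is the reflection of F across B]
   → C = (-13, 32/3)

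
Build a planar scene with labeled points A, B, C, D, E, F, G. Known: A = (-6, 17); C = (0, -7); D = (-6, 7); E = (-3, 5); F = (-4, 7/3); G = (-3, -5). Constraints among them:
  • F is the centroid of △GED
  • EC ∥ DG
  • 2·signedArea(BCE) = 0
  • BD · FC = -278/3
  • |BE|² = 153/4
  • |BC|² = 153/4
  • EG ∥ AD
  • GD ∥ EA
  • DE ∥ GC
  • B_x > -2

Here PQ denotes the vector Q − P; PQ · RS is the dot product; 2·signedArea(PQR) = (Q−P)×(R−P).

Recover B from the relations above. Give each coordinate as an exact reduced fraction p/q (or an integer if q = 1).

B = (-3/2, -1)

1. B_x = -3/2  [2·signedArea(BCE) = 0 ∩ BD · FC = -278/3]
2. B_y = -1  [2·signedArea(BCE) = 0 ∩ BD · FC = -278/3]
   → B = (-3/2, -1)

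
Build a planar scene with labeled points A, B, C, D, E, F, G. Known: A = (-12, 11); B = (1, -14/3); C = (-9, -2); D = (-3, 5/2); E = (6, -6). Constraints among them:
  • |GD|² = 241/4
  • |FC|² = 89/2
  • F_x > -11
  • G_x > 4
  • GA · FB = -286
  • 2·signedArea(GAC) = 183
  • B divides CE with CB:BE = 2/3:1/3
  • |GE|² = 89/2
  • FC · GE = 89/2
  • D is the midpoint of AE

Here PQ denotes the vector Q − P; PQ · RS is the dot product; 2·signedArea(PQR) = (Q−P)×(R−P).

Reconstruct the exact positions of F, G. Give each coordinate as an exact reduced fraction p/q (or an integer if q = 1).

F = (-21/2, 9/2)
G = (9/2, 1/2)

1. G_x = 9/2  [line 13·x + 3·y + -60 = 0 ∩ |GD|² = 241/4]
2. G_y = 1/2  [line 13·x + 3·y + -60 = 0 ∩ |GD|² = 241/4]
   → G = (9/2, 1/2)
3. F_x = -21/2  [FC · GE = 89/2 ∩ GA · FB = -286]
4. F_y = 9/2  [FC · GE = 89/2 ∩ GA · FB = -286]
   → F = (-21/2, 9/2)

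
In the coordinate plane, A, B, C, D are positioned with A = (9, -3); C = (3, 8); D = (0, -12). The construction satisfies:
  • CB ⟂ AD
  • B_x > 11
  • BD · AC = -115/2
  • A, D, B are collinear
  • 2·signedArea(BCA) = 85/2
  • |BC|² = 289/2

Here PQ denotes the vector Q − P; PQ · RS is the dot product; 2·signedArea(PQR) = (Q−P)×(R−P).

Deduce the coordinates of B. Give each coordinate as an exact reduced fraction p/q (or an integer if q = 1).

B = (23/2, -1/2)

1. B_x = 23/2  [A, D, B are collinear ∩ CB ⟂ AD]
2. B_y = -1/2  [A, D, B are collinear ∩ CB ⟂ AD]
   → B = (23/2, -1/2)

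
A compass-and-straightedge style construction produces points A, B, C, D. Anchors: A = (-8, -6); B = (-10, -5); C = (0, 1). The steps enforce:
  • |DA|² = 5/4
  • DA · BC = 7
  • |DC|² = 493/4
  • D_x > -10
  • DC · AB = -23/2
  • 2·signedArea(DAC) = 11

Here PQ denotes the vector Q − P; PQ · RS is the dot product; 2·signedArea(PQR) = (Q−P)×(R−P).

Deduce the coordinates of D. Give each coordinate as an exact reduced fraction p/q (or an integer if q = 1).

1. D_x = -9  [DC · AB = -23/2 ∩ DA · BC = 7]
2. D_y = -11/2  [DC · AB = -23/2 ∩ DA · BC = 7]
   → D = (-9, -11/2)

D = (-9, -11/2)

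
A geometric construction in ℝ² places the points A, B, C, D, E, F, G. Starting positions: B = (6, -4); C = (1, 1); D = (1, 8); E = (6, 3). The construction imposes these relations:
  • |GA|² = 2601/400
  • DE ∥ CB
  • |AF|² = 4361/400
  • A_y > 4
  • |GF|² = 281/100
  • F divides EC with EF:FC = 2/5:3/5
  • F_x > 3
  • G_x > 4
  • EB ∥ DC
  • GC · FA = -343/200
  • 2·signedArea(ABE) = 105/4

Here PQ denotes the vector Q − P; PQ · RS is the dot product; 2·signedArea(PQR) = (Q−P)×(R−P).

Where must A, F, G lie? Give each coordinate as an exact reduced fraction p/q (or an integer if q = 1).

1. A_x = 9/4  [2·signedArea(ABE) = 105/4]
2. F_x = 4  [F divides EC with EF:FC = 2/5:3/5]
3. F_y = 11/5  [F divides EC with EF:FC = 2/5:3/5]
   → F = (4, 11/5)
4. A_y = 5  [|AF|² = 4361/400]
   → A = (9/4, 5)
5. G_x = 9/2  [line 7/4·x + -14/5·y + 553/200 = 0 ∩ |GA|² = 2601/400]
6. G_y = 19/5  [line 7/4·x + -14/5·y + 553/200 = 0 ∩ |GA|² = 2601/400]
   → G = (9/2, 19/5)

A = (9/4, 5)
F = (4, 11/5)
G = (9/2, 19/5)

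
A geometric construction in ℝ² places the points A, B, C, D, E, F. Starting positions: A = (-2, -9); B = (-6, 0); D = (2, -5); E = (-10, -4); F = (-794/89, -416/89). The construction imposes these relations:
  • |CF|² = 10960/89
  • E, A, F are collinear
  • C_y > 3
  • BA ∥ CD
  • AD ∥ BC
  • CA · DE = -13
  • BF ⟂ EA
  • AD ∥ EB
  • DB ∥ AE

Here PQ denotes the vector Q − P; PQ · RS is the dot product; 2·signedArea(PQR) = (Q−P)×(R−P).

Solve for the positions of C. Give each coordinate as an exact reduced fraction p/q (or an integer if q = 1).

1. C_x = -2  [BA ∥ CD ∩ AD ∥ BC]
2. C_y = 4  [BA ∥ CD ∩ AD ∥ BC]
   → C = (-2, 4)

C = (-2, 4)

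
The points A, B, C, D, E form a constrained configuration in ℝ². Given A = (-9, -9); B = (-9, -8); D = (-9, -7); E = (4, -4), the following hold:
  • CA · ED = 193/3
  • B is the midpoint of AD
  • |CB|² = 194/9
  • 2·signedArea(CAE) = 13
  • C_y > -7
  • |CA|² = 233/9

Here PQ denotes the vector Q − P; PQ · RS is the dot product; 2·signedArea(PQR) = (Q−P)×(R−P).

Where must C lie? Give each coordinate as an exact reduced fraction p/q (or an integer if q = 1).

1. C_x = -14/3  [2·signedArea(CAE) = 13 ∩ CA · ED = 193/3]
2. C_y = -19/3  [2·signedArea(CAE) = 13 ∩ CA · ED = 193/3]
   → C = (-14/3, -19/3)

C = (-14/3, -19/3)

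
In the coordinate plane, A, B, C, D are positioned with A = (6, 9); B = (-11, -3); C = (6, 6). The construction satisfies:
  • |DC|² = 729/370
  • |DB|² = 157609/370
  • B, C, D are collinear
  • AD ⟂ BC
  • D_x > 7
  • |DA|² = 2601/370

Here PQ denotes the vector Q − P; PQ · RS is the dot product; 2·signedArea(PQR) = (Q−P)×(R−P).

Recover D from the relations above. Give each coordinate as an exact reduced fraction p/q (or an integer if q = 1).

1. D_x = 2679/370  [B, C, D are collinear ∩ AD ⟂ BC]
2. D_y = 2463/370  [B, C, D are collinear ∩ AD ⟂ BC]
   → D = (2679/370, 2463/370)

D = (2679/370, 2463/370)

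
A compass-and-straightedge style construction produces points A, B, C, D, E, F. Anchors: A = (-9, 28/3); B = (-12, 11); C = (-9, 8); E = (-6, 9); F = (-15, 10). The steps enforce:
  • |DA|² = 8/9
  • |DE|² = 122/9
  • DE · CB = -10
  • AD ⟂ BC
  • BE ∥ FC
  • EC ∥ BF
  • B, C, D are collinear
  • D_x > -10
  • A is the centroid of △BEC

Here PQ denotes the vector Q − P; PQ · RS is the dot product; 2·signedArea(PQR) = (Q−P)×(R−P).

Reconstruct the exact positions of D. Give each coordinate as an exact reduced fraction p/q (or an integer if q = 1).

1. D_x = -29/3  [B, C, D are collinear ∩ AD ⟂ BC]
2. D_y = 26/3  [B, C, D are collinear ∩ AD ⟂ BC]
   → D = (-29/3, 26/3)

D = (-29/3, 26/3)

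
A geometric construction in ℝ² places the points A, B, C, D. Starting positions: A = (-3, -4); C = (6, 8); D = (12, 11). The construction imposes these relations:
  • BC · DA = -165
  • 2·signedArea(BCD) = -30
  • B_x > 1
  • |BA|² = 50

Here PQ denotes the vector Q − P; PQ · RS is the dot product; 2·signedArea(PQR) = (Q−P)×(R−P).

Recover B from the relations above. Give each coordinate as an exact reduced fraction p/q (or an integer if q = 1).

B = (2, 1)

1. B_x = 2  [BC · DA = -165 ∩ 2·signedArea(BCD) = -30]
2. B_y = 1  [BC · DA = -165 ∩ 2·signedArea(BCD) = -30]
   → B = (2, 1)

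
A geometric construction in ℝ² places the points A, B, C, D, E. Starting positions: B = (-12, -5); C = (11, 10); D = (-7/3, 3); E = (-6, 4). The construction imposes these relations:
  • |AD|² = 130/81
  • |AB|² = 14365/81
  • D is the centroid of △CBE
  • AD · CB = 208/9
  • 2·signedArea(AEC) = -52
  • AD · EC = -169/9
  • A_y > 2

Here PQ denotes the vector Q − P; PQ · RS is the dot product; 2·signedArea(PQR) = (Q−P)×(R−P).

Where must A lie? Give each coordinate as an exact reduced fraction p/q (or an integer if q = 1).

A = (-10/9, 8/3)

1. A_x = -10/9  [2·signedArea(AEC) = -52 ∩ AD · CB = 208/9]
2. A_y = 8/3  [2·signedArea(AEC) = -52 ∩ AD · CB = 208/9]
   → A = (-10/9, 8/3)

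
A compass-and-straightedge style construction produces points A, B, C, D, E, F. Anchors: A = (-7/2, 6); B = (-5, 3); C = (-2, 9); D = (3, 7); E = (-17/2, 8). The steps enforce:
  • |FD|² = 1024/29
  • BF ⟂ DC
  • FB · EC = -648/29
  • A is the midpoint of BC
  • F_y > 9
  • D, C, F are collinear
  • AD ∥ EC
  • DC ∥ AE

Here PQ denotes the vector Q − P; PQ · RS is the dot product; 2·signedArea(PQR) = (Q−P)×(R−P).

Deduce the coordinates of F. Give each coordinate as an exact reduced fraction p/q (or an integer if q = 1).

1. F_x = -73/29  [D, C, F are collinear ∩ BF ⟂ DC]
2. F_y = 267/29  [D, C, F are collinear ∩ BF ⟂ DC]
   → F = (-73/29, 267/29)

F = (-73/29, 267/29)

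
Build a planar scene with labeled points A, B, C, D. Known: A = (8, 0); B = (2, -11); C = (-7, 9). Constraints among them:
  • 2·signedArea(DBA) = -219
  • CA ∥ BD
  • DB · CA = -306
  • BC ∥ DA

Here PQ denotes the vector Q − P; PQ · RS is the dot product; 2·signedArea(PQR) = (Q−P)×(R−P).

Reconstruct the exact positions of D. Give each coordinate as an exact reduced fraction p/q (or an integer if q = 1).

1. D_x = 17  [BC ∥ DA ∩ CA ∥ BD]
2. D_y = -20  [BC ∥ DA ∩ CA ∥ BD]
   → D = (17, -20)

D = (17, -20)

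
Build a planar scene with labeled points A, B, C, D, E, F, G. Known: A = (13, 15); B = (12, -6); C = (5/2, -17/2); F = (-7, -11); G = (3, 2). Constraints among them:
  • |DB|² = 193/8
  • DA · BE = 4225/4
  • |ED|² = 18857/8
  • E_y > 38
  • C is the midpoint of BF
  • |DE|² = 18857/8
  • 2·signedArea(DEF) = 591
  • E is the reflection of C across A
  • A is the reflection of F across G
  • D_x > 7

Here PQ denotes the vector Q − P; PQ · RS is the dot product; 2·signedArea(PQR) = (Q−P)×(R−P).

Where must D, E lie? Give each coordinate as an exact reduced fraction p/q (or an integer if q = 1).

D = (29/4, -29/4)
E = (47/2, 77/2)

1. E_x = 47/2  [E is the reflection of C across A]
2. E_y = 77/2  [E is the reflection of C across A]
   → E = (47/2, 77/2)
3. D_x = 29/4  [DA · BE = 4225/4 ∩ 2·signedArea(DEF) = 591]
4. D_y = -29/4  [DA · BE = 4225/4 ∩ 2·signedArea(DEF) = 591]
   → D = (29/4, -29/4)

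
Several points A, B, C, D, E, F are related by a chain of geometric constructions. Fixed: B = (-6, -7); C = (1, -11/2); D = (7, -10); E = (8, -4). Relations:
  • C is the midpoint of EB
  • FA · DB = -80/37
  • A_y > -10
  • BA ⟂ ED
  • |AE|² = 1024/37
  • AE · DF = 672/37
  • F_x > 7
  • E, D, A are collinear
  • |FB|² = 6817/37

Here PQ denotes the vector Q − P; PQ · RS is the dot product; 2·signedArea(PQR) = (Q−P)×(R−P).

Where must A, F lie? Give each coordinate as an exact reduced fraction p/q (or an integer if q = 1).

1. A_x = 264/37  [E, D, A are collinear ∩ BA ⟂ ED]
2. A_y = -340/37  [E, D, A are collinear ∩ BA ⟂ ED]
   → A = (264/37, -340/37)
3. F_x = 280/37  [FA · DB = -80/37 ∩ AE · DF = 672/37]
4. F_y = -244/37  [FA · DB = -80/37 ∩ AE · DF = 672/37]
   → F = (280/37, -244/37)

A = (264/37, -340/37)
F = (280/37, -244/37)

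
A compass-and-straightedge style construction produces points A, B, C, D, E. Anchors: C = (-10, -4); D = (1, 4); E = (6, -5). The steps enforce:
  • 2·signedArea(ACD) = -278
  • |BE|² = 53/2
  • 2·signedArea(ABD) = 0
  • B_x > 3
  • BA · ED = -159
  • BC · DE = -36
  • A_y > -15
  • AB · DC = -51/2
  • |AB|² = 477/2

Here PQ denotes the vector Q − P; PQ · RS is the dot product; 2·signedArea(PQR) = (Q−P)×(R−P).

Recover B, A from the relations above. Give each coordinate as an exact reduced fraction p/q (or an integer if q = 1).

1. B_x = 7/2  [line -5·x + 9·y + 22 = 0 ∩ |BE|² = 53/2]
2. B_y = -1/2  [line -5·x + 9·y + 22 = 0 ∩ |BE|² = 53/2]
   → B = (7/2, -1/2)
3. A_x = 11  [BA · ED = -159 ∩ 2·signedArea(ABD) = 0]
4. A_y = -14  [BA · ED = -159 ∩ 2·signedArea(ABD) = 0]
   → A = (11, -14)

A = (11, -14)
B = (7/2, -1/2)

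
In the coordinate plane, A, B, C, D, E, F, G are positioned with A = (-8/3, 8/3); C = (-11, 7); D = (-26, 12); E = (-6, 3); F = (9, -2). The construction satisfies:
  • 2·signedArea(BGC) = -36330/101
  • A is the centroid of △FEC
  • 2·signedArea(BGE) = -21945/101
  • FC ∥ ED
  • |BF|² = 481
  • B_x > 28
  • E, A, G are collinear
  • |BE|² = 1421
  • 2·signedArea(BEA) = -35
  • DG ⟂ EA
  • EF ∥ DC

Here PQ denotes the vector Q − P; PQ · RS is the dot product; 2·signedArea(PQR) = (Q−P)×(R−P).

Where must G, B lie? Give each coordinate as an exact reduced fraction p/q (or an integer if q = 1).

B = (29, -11)
G = (-2696/101, 512/101)

1. G_x = -2696/101  [E, A, G are collinear ∩ DG ⟂ EA]
2. G_y = 512/101  [E, A, G are collinear ∩ DG ⟂ EA]
   → G = (-2696/101, 512/101)
3. B_x = 29  [2·signedArea(BGC) = -36330/101 ∩ 2·signedArea(BGE) = -21945/101]
4. B_y = -11  [2·signedArea(BGC) = -36330/101 ∩ 2·signedArea(BGE) = -21945/101]
   → B = (29, -11)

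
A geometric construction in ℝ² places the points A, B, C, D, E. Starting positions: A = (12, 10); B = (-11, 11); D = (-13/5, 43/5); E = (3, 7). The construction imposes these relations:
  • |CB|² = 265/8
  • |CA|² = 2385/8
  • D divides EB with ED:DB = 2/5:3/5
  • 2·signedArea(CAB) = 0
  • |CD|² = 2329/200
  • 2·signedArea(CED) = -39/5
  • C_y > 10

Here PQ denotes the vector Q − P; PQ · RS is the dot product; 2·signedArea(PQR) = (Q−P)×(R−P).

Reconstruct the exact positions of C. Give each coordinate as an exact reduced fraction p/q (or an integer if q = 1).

C = (-21/4, 43/4)

1. C_x = -21/4  [2·signedArea(CAB) = 0 ∩ 2·signedArea(CED) = -39/5]
2. C_y = 43/4  [2·signedArea(CAB) = 0 ∩ 2·signedArea(CED) = -39/5]
   → C = (-21/4, 43/4)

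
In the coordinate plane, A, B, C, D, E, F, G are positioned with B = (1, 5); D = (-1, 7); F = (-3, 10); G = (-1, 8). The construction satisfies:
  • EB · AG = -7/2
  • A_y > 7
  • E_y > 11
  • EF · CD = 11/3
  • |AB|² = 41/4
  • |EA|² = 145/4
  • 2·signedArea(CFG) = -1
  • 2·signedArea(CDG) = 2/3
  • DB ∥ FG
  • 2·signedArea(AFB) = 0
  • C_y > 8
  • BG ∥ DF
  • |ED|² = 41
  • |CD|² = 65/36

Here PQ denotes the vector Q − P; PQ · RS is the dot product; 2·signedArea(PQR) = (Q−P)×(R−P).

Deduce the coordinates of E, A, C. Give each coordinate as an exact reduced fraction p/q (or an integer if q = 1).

A = (-1, 15/2)
C = (-5/3, 49/6)
E = (-5, 12)

1. A_x = -1  [line 5·x + 4·y + -25 = 0 ∩ |AB|² = 41/4]
2. A_y = 15/2  [line 5·x + 4·y + -25 = 0 ∩ |AB|² = 41/4]
   → A = (-1, 15/2)
3. C_x = -5/3  [2·signedArea(CFG) = -1 ∩ 2·signedArea(CDG) = 2/3]
4. C_y = 49/6  [2·signedArea(CFG) = -1 ∩ 2·signedArea(CDG) = 2/3]
   → C = (-5/3, 49/6)
5. E_x = -5  [EF · CD = 11/3 ∩ EB · AG = -7/2]
6. E_y = 12  [EF · CD = 11/3 ∩ EB · AG = -7/2]
   → E = (-5, 12)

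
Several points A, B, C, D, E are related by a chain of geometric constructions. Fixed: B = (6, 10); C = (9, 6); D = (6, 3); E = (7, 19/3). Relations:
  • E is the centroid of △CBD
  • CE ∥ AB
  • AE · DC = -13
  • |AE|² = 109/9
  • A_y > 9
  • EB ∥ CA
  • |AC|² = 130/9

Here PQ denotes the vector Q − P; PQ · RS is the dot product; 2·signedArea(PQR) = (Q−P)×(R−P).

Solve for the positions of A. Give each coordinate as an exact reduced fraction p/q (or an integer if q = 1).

A = (8, 29/3)

1. A_x = 8  [CE ∥ AB ∩ EB ∥ CA]
2. A_y = 29/3  [CE ∥ AB ∩ EB ∥ CA]
   → A = (8, 29/3)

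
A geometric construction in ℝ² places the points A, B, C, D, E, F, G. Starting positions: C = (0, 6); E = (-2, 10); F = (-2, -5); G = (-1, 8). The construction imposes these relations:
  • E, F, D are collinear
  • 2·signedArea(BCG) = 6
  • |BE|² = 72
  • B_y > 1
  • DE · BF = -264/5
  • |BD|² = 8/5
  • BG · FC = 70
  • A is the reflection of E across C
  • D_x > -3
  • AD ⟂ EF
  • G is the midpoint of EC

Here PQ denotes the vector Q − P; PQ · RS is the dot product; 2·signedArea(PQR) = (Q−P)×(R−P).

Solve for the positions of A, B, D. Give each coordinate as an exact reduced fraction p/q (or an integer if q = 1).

1. A_x = 2  [A is the reflection of E across C]
2. A_y = 2  [A is the reflection of E across C]
   → A = (2, 2)
3. B_x = -4/5  [2·signedArea(BCG) = 6 ∩ BG · FC = 70]
4. B_y = 8/5  [2·signedArea(BCG) = 6 ∩ BG · FC = 70]
   → B = (-4/5, 8/5)
5. D_x = -2  [E, F, D are collinear ∩ AD ⟂ EF]
6. D_y = 2  [E, F, D are collinear ∩ AD ⟂ EF]
   → D = (-2, 2)

A = (2, 2)
B = (-4/5, 8/5)
D = (-2, 2)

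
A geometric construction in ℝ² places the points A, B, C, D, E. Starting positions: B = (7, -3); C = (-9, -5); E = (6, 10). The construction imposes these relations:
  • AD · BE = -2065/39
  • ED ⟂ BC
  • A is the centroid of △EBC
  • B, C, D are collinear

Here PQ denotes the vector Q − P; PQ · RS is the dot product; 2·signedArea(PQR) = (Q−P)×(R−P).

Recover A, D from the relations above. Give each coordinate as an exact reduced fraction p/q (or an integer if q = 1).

1. A_x = 4/3  [A is the centroid of △EBC]
2. A_y = 2/3  [A is the centroid of △EBC]
   → A = (4/3, 2/3)
3. D_x = 99/13  [B, C, D are collinear ∩ ED ⟂ BC]
4. D_y = -38/13  [B, C, D are collinear ∩ ED ⟂ BC]
   → D = (99/13, -38/13)

A = (4/3, 2/3)
D = (99/13, -38/13)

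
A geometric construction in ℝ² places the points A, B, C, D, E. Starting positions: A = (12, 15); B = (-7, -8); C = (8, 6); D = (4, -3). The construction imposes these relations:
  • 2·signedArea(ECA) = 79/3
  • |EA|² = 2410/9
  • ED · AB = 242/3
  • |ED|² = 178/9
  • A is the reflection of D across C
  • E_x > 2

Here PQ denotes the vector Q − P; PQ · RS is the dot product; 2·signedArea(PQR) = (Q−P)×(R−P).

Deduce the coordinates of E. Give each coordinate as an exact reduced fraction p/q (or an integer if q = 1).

1. E_x = 3  [2·signedArea(ECA) = 79/3 ∩ ED · AB = 242/3]
2. E_y = 4/3  [2·signedArea(ECA) = 79/3 ∩ ED · AB = 242/3]
   → E = (3, 4/3)

E = (3, 4/3)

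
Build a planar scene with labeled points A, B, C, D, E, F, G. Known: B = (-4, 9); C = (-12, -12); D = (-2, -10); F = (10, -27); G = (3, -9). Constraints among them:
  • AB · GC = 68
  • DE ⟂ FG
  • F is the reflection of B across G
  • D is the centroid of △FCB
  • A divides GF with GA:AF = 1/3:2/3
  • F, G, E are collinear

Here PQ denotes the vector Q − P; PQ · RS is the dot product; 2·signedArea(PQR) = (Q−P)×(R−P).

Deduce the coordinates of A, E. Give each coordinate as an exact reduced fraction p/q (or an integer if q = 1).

A = (16/3, -15)
E = (1000/373, -3051/373)

1. A_x = 16/3  [A divides GF with GA:AF = 1/3:2/3]
2. A_y = -15  [A divides GF with GA:AF = 1/3:2/3]
   → A = (16/3, -15)
3. E_x = 1000/373  [F, G, E are collinear ∩ DE ⟂ FG]
4. E_y = -3051/373  [F, G, E are collinear ∩ DE ⟂ FG]
   → E = (1000/373, -3051/373)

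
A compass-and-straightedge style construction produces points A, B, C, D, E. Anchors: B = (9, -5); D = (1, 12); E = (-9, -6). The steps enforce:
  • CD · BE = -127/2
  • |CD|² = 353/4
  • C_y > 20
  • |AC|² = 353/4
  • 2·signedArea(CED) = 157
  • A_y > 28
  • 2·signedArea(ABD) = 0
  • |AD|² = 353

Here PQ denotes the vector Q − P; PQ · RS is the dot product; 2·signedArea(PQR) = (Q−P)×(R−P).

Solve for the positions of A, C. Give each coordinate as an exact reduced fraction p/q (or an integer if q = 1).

A = (-7, 29)
C = (-3, 41/2)

1. A_x = -7  [line -17·x + -8·y + 113 = 0 ∩ |AD|² = 353]
2. A_y = 29  [line -17·x + -8·y + 113 = 0 ∩ |AD|² = 353]
   → A = (-7, 29)
3. C_x = -3  [2·signedArea(CED) = 157 ∩ CD · BE = -127/2]
4. C_y = 41/2  [2·signedArea(CED) = 157 ∩ CD · BE = -127/2]
   → C = (-3, 41/2)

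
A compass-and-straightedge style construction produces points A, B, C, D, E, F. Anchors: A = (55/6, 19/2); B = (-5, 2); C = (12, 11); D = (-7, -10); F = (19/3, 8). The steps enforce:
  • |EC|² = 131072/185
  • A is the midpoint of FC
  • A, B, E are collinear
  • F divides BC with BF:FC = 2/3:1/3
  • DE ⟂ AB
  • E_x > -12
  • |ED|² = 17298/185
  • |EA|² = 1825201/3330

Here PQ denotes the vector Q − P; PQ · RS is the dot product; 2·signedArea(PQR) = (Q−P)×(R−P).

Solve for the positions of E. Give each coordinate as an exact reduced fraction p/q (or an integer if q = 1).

1. E_x = -2132/185  [A, B, E are collinear ∩ DE ⟂ AB]
2. E_y = -269/185  [A, B, E are collinear ∩ DE ⟂ AB]
   → E = (-2132/185, -269/185)

E = (-2132/185, -269/185)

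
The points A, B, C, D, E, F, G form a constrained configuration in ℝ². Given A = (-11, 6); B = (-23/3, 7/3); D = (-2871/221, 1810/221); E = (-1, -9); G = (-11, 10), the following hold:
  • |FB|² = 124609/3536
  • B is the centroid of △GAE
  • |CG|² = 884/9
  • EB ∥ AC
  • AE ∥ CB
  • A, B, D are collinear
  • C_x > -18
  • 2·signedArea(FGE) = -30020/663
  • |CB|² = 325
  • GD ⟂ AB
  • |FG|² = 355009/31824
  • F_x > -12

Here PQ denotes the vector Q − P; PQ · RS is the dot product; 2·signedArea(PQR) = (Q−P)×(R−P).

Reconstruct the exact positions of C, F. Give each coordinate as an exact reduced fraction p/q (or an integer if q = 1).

C = (-53/3, 52/3)
F = (-15461/1326, 17837/2652)

1. C_x = -53/3  [AE ∥ CB ∩ EB ∥ AC]
2. C_y = 52/3  [AE ∥ CB ∩ EB ∥ AC]
   → C = (-53/3, 52/3)
3. F_x = -15461/1326  [line 19·x + 10·y + 102287/663 = 0 ∩ |FG|² = 355009/31824]
4. F_y = 17837/2652  [line 19·x + 10·y + 102287/663 = 0 ∩ |FG|² = 355009/31824]
   → F = (-15461/1326, 17837/2652)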